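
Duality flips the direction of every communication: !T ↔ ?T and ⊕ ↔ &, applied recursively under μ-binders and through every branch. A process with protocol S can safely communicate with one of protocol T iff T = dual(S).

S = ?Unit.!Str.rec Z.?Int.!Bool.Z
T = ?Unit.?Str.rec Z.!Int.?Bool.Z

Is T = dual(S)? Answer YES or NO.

NO

?Unit vs ?Unit  ✗ same direction on both sides — not dual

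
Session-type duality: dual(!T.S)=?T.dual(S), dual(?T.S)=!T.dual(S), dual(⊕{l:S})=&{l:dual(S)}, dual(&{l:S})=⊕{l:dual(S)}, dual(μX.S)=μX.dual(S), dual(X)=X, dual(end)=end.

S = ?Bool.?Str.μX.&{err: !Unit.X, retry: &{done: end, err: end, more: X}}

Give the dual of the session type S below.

?Bool ↦ !Bool
  ?Str ↦ !Str
    μX ↦ μX  (μ self-dual)
      &{err,retry} ↦ ⊕{err,retry}  (&→⊕)
        • err:
          !Unit ↦ ?Unit
            X ↦ X
        • retry:
          &{done,err,more} ↦ ⊕{done,err,more}  (&→⊕)
            • done:
              end ↦ end
            • err:
              end ↦ end
            • more:
              X ↦ X

!Bool.!Str.μX.⊕{err: ?Unit.X, retry: ⊕{done: end, err: end, more: X}}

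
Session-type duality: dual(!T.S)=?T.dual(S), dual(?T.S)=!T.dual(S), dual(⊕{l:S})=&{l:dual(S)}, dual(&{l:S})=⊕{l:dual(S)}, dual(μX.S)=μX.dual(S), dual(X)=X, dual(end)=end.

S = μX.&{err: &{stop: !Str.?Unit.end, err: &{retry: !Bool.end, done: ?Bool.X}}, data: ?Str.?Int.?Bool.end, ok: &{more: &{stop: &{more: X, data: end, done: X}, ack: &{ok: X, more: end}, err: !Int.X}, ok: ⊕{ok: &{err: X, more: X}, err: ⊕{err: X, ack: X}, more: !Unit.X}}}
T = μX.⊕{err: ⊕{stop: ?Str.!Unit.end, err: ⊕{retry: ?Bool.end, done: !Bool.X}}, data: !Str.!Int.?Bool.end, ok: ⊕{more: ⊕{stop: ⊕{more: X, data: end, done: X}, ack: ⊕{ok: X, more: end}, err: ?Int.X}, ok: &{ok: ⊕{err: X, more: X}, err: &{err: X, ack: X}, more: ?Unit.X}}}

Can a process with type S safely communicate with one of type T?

NO

μX | μX  ok (rec unchanged)
  &{err,data,ok} | ⊕{err,data,ok}  ok same labels
    • err:
      &{stop,err} | ⊕{stop,err}  ok same labels
        • stop:
          !Str | ?Str  ok
            ?Unit | !Unit  ok
              end | end  ok
        • err:
          &{retry,done} | ⊕{retry,done}  ok same labels
            • retry:
              !Bool | ?Bool  ok
                end | end  ok
            • done:
              ?Bool | !Bool  ok
                X | X  ok
    • data:
      ?Str | !Str  ok
        ?Int | !Int  ok
          ?Bool | ?Bool  ✗ same direction on both sides — not dual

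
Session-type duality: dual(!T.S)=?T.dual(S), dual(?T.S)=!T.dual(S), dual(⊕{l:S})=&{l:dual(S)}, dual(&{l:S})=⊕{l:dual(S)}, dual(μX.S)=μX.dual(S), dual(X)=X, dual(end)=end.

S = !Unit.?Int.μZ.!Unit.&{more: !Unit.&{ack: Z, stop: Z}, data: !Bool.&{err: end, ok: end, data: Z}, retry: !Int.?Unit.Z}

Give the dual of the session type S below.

?Unit.!Int.μZ.?Unit.⊕{more: ?Unit.⊕{ack: Z, stop: Z}, data: ?Bool.⊕{err: end, ok: end, data: Z}, retry: ?Int.!Unit.Z}

!Unit ↦ ?Unit
  ?Int ↦ !Int
    μZ ↦ μZ  (rec unchanged)
      !Unit ↦ ?Unit
        &{more,data,retry} ↦ ⊕{more,data,retry}  (&→⊕)
          • more:
            !Unit ↦ ?Unit
              &{ack,stop} ↦ ⊕{ack,stop}  (&→⊕)
                • ack:
                  dual(Z) = Z
                • stop:
                  dual(Z) = Z
          • data:
            !Bool ↦ ?Bool
              &{err,ok,data} ↦ ⊕{err,ok,data}  (&→⊕)
                • err:
                  dual(end) = end
                • ok:
                  dual(end) = end
                • data:
                  dual(Z) = Z
          • retry:
            !Int ↦ ?Int
              ?Unit ↦ !Unit
                dual(Z) = Z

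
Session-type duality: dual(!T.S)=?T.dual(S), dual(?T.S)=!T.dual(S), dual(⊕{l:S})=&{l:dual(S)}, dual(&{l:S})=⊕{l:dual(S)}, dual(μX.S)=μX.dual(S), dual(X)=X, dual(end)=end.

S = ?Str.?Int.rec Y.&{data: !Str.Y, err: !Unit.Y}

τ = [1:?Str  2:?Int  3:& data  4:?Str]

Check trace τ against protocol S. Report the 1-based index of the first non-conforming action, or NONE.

step 1: ?Str  ✓  residual = ?Int.rec Y.…
step 2: ?Int  ✓  residual = rec Y.…
step 3: & data  ✓  residual = !Str.rec Y.…
step 4: got ?Str, protocol expects !Str  ✗

4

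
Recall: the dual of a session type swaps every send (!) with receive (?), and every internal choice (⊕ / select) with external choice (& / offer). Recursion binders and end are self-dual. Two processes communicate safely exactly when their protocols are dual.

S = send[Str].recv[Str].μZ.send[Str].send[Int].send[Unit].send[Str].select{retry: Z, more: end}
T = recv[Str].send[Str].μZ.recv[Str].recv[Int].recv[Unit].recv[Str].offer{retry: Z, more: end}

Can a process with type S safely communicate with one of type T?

YES

send[Str] | recv[Str]  match
  recv[Str] | send[Str]  match
    μZ | μZ  match (μ self-dual)
      send[Str] | recv[Str]  match
        send[Int] | recv[Int]  match
          send[Unit] | recv[Unit]  match
            send[Str] | recv[Str]  match
              select{retry,more} | offer{retry,more}  match labels match
                case retry:
                  Z | Z  match
                case more:
                  end | end  match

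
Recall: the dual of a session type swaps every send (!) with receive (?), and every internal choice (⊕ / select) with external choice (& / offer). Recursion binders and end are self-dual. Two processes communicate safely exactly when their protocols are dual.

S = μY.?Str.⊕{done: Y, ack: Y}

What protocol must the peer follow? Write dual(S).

μY.!Str.&{done: Y, ack: Y}

μY ↦ μY  (rec unchanged)
  ?Str ↦ !Str
    ⊕{done,ack} ↦ &{done,ack}  (internal→external)
      • done:
        Y ↦ Y
      • ack:
        Y ↦ Y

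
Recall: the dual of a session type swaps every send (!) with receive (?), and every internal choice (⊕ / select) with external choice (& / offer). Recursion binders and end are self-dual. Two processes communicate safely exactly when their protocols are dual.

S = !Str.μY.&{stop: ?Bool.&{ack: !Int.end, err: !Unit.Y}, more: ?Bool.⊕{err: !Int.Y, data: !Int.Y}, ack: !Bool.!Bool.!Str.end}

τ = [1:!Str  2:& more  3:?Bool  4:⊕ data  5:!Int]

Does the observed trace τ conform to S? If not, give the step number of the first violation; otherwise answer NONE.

step 1: !Str  ✓  cont: μY.…
step 2: & more  ✓  cont: ?Bool.⊕{err: !Int.μY.…, data: !Int.μY.…}
step 3: ?Bool  ✓  cont: ⊕{err: !Int.μY.…, data: !Int.μY.…}
step 4: ⊕ data  ✓  cont: !Int.μY.…
step 5: !Int  ✓  cont: μY.…
all 5 steps conform

NONE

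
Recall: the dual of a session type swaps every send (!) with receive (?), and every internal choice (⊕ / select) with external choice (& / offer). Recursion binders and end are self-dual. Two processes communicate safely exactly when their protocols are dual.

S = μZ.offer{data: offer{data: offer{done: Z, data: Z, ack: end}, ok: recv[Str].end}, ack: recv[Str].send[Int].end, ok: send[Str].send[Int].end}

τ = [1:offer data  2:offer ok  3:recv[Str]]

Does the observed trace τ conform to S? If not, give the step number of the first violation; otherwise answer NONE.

NONE

@1 offer data  ok  now at offer{data: offer{done: μZ.…, data: μZ.…, ack: end}, ok: recv[Str].end}
@2 offer ok  ok  now at recv[Str].end
@3 recv[Str]  ok  now at end
τ conforms to S (length 3)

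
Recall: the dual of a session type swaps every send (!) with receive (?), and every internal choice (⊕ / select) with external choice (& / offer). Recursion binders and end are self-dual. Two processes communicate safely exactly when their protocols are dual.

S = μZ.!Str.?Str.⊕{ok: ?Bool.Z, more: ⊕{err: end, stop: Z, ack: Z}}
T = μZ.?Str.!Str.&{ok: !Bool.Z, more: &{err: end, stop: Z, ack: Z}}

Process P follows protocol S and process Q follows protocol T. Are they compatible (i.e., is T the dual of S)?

YES

μZ ‖ μZ  match (binder kept)
  !Str ‖ ?Str  match
    ?Str ‖ !Str  match
      ⊕{ok,more} ‖ &{ok,more}  match same labels
        • ok:
          ?Bool ‖ !Bool  match
            Z ‖ Z  match
        • more:
          ⊕{err,stop,ack} ‖ &{err,stop,ack}  match same labels
            • err:
              end ‖ end  match
            • stop:
              Z ‖ Z  match
            • ack:
              Z ‖ Z  match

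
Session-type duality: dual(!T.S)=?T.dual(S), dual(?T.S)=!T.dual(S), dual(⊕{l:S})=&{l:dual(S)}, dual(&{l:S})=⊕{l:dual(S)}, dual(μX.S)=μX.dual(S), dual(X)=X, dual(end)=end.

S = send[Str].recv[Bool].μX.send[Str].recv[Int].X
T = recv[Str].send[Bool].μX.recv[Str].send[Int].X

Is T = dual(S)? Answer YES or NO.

YES

send[Str] ‖ recv[Str]  ok
  recv[Bool] ‖ send[Bool]  ok
    μX ‖ μX  ok (rec unchanged)
      send[Str] ‖ recv[Str]  ok
        recv[Int] ‖ send[Int]  ok
          X ‖ X  ok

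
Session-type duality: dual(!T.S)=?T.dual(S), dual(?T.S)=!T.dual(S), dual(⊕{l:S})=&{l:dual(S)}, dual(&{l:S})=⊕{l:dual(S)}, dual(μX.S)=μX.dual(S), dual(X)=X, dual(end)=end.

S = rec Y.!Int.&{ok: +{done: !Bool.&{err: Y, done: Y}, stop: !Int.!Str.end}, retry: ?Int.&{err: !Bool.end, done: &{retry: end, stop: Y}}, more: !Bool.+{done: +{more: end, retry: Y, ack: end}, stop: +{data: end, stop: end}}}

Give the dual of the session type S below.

rec Y = rec Y  (binder kept)
  !Int = ?Int
    &{ok,retry,more} = +{ok,retry,more}  (external→internal)
      • ok:
        +{done,stop} = &{done,stop}  (select→offer)
          • done:
            !Bool = ?Bool
              &{err,done} = +{err,done}  (external→internal)
                • err:
                  dual(Y) = Y
                • done:
                  dual(Y) = Y
          • stop:
            !Int = ?Int
              !Str = ?Str
                dual(end) = end
      • retry:
        ?Int = !Int
          &{err,done} = +{err,done}  (external→internal)
            • err:
              !Bool = ?Bool
                dual(end) = end
            • done:
              &{retry,stop} = +{retry,stop}  (external→internal)
                • retry:
                  dual(end) = end
                • stop:
                  dual(Y) = Y
      • more:
        !Bool = ?Bool
          +{done,stop} = &{done,stop}  (select→offer)
            • done:
              +{more,retry,ack} = &{more,retry,ack}  (select→offer)
                • more:
                  dual(end) = end
                • retry:
                  dual(Y) = Y
                • ack:
                  dual(end) = end
            • stop:
              +{data,stop} = &{data,stop}  (select→offer)
                • data:
                  dual(end) = end
                • stop:
                  dual(end) = end

rec Y.?Int.+{ok: &{done: ?Bool.+{err: Y, done: Y}, stop: ?Int.?Str.end}, retry: !Int.+{err: ?Bool.end, done: +{retry: end, stop: Y}}, more: ?Bool.&{done: &{more: end, retry: Y, ack: end}, stop: &{data: end, stop: end}}}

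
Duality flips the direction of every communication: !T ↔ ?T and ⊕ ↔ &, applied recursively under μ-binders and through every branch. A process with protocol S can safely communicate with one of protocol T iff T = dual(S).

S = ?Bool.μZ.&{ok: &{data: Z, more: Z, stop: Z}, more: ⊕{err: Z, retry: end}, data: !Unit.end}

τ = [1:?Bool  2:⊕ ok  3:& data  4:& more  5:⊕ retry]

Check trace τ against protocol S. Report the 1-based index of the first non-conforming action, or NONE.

@1 ?Bool  ✓  state: μZ.…
@2 got ⊕ ok, protocol expects & ok or & more or & data  ✗

2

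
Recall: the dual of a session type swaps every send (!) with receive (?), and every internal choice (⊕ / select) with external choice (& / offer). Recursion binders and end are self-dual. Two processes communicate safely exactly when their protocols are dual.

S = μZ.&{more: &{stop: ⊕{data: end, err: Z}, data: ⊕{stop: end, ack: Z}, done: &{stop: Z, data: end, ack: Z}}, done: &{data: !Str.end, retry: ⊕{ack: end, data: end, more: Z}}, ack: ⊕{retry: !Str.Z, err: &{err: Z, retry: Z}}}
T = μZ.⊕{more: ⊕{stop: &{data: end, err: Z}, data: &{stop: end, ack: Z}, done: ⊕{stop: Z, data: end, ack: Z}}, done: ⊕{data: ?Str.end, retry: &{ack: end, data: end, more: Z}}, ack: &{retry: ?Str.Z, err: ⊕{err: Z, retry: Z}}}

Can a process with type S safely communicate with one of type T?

μZ | μZ  ✓ (μ self-dual)
  &{more,done,ack} | ⊕{more,done,ack}  ✓ label sets agree
    [more]
      &{stop,data,done} | ⊕{stop,data,done}  ✓ label sets agree
        [stop]
          ⊕{data,err} | &{data,err}  ✓ label sets agree
            [data]
              end | end  ✓
            [err]
              Z | Z  ✓
        [data]
          ⊕{stop,ack} | &{stop,ack}  ✓ label sets agree
            [stop]
              end | end  ✓
            [ack]
              Z | Z  ✓
        [done]
          &{stop,data,ack} | ⊕{stop,data,ack}  ✓ label sets agree
            [stop]
              Z | Z  ✓
            [data]
              end | end  ✓
            [ack]
              Z | Z  ✓
    [done]
      &{data,retry} | ⊕{data,retry}  ✓ label sets agree
        [data]
          !Str | ?Str  ✓
            end | end  ✓
        [retry]
          ⊕{ack,data,more} | &{ack,data,more}  ✓ label sets agree
            [ack]
              end | end  ✓
            [data]
              end | end  ✓
            [more]
              Z | Z  ✓
    [ack]
      ⊕{retry,err} | &{retry,err}  ✓ label sets agree
        [retry]
          !Str | ?Str  ✓
            Z | Z  ✓
        [err]
          &{err,retry} | ⊕{err,retry}  ✓ label sets agree
            [err]
              Z | Z  ✓
            [retry]
              Z | Z  ✓

YES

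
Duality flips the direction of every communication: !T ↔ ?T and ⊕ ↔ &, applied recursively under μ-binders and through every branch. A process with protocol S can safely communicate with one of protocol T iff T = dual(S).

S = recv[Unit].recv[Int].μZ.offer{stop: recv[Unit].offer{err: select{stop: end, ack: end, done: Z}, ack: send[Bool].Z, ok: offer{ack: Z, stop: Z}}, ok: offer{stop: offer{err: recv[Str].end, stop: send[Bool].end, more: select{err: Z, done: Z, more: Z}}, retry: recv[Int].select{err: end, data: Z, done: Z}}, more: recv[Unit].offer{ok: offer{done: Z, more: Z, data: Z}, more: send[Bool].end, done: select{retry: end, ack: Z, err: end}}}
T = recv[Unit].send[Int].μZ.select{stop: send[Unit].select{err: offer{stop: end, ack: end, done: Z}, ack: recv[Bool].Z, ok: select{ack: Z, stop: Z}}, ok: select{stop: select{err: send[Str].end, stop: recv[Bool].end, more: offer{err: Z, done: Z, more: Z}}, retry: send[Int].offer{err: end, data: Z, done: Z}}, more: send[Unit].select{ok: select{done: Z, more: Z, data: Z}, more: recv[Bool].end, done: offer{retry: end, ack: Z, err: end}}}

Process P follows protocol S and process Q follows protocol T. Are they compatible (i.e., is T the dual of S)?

NO

recv[Unit] | recv[Unit]  ✗ same direction on both sides — not dual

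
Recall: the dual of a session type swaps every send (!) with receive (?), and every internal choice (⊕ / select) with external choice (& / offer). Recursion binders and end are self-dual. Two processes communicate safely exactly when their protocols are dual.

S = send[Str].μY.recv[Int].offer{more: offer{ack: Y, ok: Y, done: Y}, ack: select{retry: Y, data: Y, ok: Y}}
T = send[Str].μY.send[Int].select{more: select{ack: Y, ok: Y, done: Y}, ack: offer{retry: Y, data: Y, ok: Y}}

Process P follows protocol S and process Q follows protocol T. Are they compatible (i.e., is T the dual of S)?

send[Str] vs send[Str]  ✗ same direction on both sides — not dual

NO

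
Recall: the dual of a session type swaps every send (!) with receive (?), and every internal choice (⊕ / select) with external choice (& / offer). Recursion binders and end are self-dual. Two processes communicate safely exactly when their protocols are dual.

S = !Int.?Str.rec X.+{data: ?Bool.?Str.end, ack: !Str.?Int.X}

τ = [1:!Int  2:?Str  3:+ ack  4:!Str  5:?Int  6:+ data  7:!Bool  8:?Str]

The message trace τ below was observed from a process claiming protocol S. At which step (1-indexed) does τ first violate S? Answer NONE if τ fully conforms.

7

step 1: !Int  ok  state: ?Str.rec X.…
step 2: ?Str  ok  state: rec X.…
step 3: + ack  ok  state: !Str.?Int.rec X.…
step 4: !Str  ok  state: ?Int.rec X.…
step 5: ?Int  ok  state: rec X.…
step 6: + data  ok  state: ?Bool.?Str.end
step 7: got !Bool, protocol expects ?Bool  ✗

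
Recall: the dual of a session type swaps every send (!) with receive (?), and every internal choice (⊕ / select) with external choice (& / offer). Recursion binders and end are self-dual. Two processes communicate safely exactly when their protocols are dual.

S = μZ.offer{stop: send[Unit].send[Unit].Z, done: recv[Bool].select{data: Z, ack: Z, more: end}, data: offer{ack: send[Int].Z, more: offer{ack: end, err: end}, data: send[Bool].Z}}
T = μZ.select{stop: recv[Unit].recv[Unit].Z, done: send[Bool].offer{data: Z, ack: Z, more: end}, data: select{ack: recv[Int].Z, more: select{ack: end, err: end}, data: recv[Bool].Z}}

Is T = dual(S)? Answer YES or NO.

μZ ‖ μZ  ✓ (binder kept)
  offer{stop,done,data} ‖ select{stop,done,data}  ✓ label sets agree
    • stop:
      send[Unit] ‖ recv[Unit]  ✓
        send[Unit] ‖ recv[Unit]  ✓
          Z ‖ Z  ✓
    • done:
      recv[Bool] ‖ send[Bool]  ✓
        select{data,ack,more} ‖ offer{data,ack,more}  ✓ label sets agree
          • data:
            Z ‖ Z  ✓
          • ack:
            Z ‖ Z  ✓
          • more:
            end ‖ end  ✓
    • data:
      offer{ack,more,data} ‖ select{ack,more,data}  ✓ label sets agree
        • ack:
          send[Int] ‖ recv[Int]  ✓
            Z ‖ Z  ✓
        • more:
          offer{ack,err} ‖ select{ack,err}  ✓ label sets agree
            • ack:
              end ‖ end  ✓
            • err:
              end ‖ end  ✓
        • data:
          send[Bool] ‖ recv[Bool]  ✓
            Z ‖ Z  ✓

YES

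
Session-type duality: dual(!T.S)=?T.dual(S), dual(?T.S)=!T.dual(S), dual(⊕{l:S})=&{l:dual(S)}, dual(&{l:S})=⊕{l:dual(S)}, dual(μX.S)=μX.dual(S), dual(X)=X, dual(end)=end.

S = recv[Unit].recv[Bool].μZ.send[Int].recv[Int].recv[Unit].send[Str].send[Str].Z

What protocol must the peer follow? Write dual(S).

send[Unit].send[Bool].μZ.recv[Int].send[Int].send[Unit].recv[Str].recv[Str].Z

recv[Unit] ↦ send[Unit]
  recv[Bool] ↦ send[Bool]
    μZ ↦ μZ  (rec unchanged)
      send[Int] ↦ recv[Int]
        recv[Int] ↦ send[Int]
          recv[Unit] ↦ send[Unit]
            send[Str] ↦ recv[Str]
              send[Str] ↦ recv[Str]
                Z self-dual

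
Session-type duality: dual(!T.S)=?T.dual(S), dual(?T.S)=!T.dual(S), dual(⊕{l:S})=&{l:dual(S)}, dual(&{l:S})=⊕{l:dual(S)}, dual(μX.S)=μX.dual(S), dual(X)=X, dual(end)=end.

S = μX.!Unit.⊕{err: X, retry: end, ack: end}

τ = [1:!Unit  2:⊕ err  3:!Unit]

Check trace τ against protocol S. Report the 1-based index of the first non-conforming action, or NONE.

NONE

[1] !Unit  match  residual = ⊕{err: μX.…, retry: end, ack: end}
[2] ⊕ err  match  residual = μX.…
[3] !Unit  match  residual = ⊕{err: μX.…, retry: end, ack: end}
τ conforms to S (length 3)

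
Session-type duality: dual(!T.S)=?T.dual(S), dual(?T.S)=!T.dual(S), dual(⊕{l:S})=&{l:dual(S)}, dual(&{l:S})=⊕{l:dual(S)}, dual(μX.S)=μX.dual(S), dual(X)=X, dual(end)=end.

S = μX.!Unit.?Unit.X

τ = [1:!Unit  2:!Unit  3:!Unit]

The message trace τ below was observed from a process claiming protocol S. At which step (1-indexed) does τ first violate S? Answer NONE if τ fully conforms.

step 1: !Unit  match  cont: ?Unit.μX.…
step 2: got !Unit, protocol expects ?Unit  ✗

2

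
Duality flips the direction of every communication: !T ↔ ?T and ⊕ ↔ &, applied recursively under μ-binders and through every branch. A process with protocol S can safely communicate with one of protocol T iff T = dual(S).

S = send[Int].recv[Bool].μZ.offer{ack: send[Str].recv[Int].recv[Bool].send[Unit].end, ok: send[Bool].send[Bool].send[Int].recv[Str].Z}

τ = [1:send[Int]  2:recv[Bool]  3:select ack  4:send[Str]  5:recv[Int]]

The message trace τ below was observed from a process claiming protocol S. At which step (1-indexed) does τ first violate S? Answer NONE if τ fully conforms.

step 1: send[Int]  ok  now at recv[Bool].μZ.…
step 2: recv[Bool]  ok  now at μZ.…
step 3: got select ack, protocol expects offer ack or offer ok  ✗

3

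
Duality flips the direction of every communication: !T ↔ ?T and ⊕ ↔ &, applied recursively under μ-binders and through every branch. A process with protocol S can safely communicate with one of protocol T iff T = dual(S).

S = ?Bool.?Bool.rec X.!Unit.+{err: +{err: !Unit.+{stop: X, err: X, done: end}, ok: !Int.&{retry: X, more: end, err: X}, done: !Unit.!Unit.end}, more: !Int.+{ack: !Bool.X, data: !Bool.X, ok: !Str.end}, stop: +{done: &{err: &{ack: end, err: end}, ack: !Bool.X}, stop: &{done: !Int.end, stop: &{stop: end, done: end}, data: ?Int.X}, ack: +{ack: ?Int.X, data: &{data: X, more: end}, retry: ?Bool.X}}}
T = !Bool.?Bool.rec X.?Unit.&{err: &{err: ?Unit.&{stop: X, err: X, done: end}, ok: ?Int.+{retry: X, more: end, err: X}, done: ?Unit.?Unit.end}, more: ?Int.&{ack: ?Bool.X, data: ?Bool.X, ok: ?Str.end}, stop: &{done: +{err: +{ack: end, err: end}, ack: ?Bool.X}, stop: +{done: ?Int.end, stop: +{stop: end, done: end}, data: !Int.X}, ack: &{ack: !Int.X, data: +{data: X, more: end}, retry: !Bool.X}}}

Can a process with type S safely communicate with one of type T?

?Bool ‖ !Bool  ✓
  ?Bool ‖ ?Bool  ✗ same direction on both sides — not dual

NO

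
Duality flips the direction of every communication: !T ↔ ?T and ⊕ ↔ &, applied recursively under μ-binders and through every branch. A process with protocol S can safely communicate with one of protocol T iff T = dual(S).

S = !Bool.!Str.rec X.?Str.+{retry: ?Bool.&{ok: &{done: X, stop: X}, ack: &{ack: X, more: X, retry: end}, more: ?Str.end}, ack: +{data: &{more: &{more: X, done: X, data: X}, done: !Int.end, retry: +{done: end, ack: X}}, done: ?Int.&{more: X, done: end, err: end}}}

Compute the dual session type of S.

!Bool ↦ ?Bool
  !Str ↦ ?Str
    rec X ↦ rec X  (μ self-dual)
      ?Str ↦ !Str
        +{retry,ack} ↦ &{retry,ack}  (⊕→&)
          [retry]
            ?Bool ↦ !Bool
              &{ok,ack,more} ↦ +{ok,ack,more}  (&→⊕)
                [ok]
                  &{done,stop} ↦ +{done,stop}  (&→⊕)
                    [done]
                      X self-dual
                    [stop]
                      X self-dual
                [ack]
                  &{ack,more,retry} ↦ +{ack,more,retry}  (&→⊕)
                    [ack]
                      X self-dual
                    [more]
                      X self-dual
                    [retry]
                      end self-dual
                [more]
                  ?Str ↦ !Str
                    end self-dual
          [ack]
            +{data,done} ↦ &{data,done}  (⊕→&)
              [data]
                &{more,done,retry} ↦ +{more,done,retry}  (&→⊕)
                  [more]
                    &{more,done,data} ↦ +{more,done,data}  (&→⊕)
                      [more]
                        X self-dual
                      [done]
                        X self-dual
                      [data]
                        X self-dual
                  [done]
                    !Int ↦ ?Int
                      end self-dual
                  [retry]
                    +{done,ack} ↦ &{done,ack}  (⊕→&)
                      [done]
                        end self-dual
                      [ack]
                        X self-dual
              [done]
                ?Int ↦ !Int
                  &{more,done,err} ↦ +{more,done,err}  (&→⊕)
                    [more]
                      X self-dual
                    [done]
                      end self-dual
                    [err]
                      end self-dual

?Bool.?Str.rec X.!Str.&{retry: !Bool.+{ok: +{done: X, stop: X}, ack: +{ack: X, more: X, retry: end}, more: !Str.end}, ack: &{data: +{more: +{more: X, done: X, data: X}, done: ?Int.end, retry: &{done: end, ack: X}}, done: !Int.+{more: X, done: end, err: end}}}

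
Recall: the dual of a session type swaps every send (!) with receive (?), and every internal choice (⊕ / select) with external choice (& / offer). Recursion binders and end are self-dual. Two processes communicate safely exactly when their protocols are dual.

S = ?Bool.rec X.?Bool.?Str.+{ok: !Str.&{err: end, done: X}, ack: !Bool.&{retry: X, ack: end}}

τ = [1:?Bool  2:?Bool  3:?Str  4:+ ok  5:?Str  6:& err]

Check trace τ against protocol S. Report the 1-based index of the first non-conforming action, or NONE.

@1 ?Bool  ✓  state: rec X.…
@2 ?Bool  ✓  state: ?Str.+{ok: !Str.&{err: end, done: rec X.…}, ack: !Bool.&{retry: rec X.…, ack: end}}
@3 ?Str  ✓  state: +{ok: !Str.&{err: end, done: rec X.…}, ack: !Bool.&{retry: rec X.…, ack: end}}
@4 + ok  ✓  state: !Str.&{err: end, done: rec X.…}
@5 got ?Str, protocol expects !Str  ✗

5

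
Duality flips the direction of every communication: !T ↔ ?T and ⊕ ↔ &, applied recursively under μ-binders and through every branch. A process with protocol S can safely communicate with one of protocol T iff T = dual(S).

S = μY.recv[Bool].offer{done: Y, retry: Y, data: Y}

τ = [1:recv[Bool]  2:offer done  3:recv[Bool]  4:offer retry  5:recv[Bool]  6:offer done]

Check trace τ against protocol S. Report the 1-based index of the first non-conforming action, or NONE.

[1] recv[Bool]  match  state: offer{done: μY.…, retry: μY.…, data: μY.…}
[2] offer done  match  state: μY.…
[3] recv[Bool]  match  state: offer{done: μY.…, retry: μY.…, data: μY.…}
[4] offer retry  match  state: μY.…
[5] recv[Bool]  match  state: offer{done: μY.…, retry: μY.…, data: μY.…}
[6] offer done  match  state: μY.…
trace exhausted — no violation

NONE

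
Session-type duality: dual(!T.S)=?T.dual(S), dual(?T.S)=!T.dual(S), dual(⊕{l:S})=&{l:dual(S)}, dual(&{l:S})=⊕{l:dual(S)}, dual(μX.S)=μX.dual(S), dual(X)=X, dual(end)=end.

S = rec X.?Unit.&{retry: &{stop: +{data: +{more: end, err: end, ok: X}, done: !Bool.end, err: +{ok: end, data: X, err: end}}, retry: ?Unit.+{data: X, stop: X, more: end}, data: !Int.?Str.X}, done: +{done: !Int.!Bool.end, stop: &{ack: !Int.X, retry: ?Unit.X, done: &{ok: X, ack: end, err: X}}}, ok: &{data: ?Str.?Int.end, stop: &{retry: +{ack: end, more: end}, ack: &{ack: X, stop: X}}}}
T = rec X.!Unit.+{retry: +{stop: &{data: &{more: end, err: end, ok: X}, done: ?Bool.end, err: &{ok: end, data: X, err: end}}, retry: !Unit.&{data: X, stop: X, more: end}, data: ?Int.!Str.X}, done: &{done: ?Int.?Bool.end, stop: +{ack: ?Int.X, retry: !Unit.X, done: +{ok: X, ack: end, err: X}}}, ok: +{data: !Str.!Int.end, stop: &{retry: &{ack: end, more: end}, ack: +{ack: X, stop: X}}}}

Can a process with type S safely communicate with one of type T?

rec X ‖ rec X  ok (μ self-dual)
  ?Unit ‖ !Unit  ok
    &{retry,done,ok} ‖ +{retry,done,ok}  ok label sets agree
      • retry:
        &{stop,retry,data} ‖ +{stop,retry,data}  ok label sets agree
          • stop:
            +{data,done,err} ‖ &{data,done,err}  ok label sets agree
              • data:
                +{more,err,ok} ‖ &{more,err,ok}  ok label sets agree
                  • more:
                    end ‖ end  ok
                  • err:
                    end ‖ end  ok
                  • ok:
                    X ‖ X  ok
              • done:
                !Bool ‖ ?Bool  ok
                  end ‖ end  ok
              • err:
                +{ok,data,err} ‖ &{ok,data,err}  ok label sets agree
                  • ok:
                    end ‖ end  ok
                  • data:
                    X ‖ X  ok
                  • err:
                    end ‖ end  ok
          • retry:
            ?Unit ‖ !Unit  ok
              +{data,stop,more} ‖ &{data,stop,more}  ok label sets agree
                • data:
                  X ‖ X  ok
                • stop:
                  X ‖ X  ok
                • more:
                  end ‖ end  ok
          • data:
            !Int ‖ ?Int  ok
              ?Str ‖ !Str  ok
                X ‖ X  ok
      • done:
        +{done,stop} ‖ &{done,stop}  ok label sets agree
          • done:
            !Int ‖ ?Int  ok
              !Bool ‖ ?Bool  ok
                end ‖ end  ok
          • stop:
            &{ack,retry,done} ‖ +{ack,retry,done}  ok label sets agree
              • ack:
                !Int ‖ ?Int  ok
                  X ‖ X  ok
              • retry:
                ?Unit ‖ !Unit  ok
                  X ‖ X  ok
              • done:
                &{ok,ack,err} ‖ +{ok,ack,err}  ok label sets agree
                  • ok:
                    X ‖ X  ok
                  • ack:
                    end ‖ end  ok
                  • err:
                    X ‖ X  ok
      • ok:
        &{data,stop} ‖ +{data,stop}  ok label sets agree
          • data:
            ?Str ‖ !Str  ok
              ?Int ‖ !Int  ok
                end ‖ end  ok
          • stop:
            &{retry,ack} ‖ &{retry,ack}  ✗ choice polarity not flipped — not dual

NO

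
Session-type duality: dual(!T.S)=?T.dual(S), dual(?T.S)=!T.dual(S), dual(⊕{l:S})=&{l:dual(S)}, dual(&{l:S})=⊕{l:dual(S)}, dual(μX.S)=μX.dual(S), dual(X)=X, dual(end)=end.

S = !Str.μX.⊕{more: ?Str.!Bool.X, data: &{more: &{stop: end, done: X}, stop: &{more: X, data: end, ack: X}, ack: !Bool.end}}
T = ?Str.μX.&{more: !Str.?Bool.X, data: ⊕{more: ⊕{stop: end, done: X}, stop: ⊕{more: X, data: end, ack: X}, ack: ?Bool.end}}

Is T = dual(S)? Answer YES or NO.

!Str vs ?Str  ok
  μX vs μX  ok (binder kept)
    ⊕{more,data} vs &{more,data}  ok same labels
      [more]
        ?Str vs !Str  ok
          !Bool vs ?Bool  ok
            X vs X  ok
      [data]
        &{more,stop,ack} vs ⊕{more,stop,ack}  ok same labels
          [more]
            &{stop,done} vs ⊕{stop,done}  ok same labels
              [stop]
                end vs end  ok
              [done]
                X vs X  ok
          [stop]
            &{more,data,ack} vs ⊕{more,data,ack}  ok same labels
              [more]
                X vs X  ok
              [data]
                end vs end  ok
              [ack]
                X vs X  ok
          [ack]
            !Bool vs ?Bool  ok
              end vs end  ok

YES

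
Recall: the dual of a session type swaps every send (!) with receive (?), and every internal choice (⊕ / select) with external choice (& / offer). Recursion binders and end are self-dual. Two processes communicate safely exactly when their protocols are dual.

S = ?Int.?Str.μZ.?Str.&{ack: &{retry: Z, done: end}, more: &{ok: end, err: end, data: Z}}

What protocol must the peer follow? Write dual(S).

?Int → !Int
  ?Str → !Str
    μZ → μZ  (μ self-dual)
      ?Str → !Str
        &{ack,more} → ⊕{ack,more}  (offer→select)
          • ack:
            &{retry,done} → ⊕{retry,done}  (offer→select)
              • retry:
                dual(Z) = Z
              • done:
                dual(end) = end
          • more:
            &{ok,err,data} → ⊕{ok,err,data}  (offer→select)
              • ok:
                dual(end) = end
              • err:
                dual(end) = end
              • data:
                dual(Z) = Z

!Int.!Str.μZ.!Str.⊕{ack: ⊕{retry: Z, done: end}, more: ⊕{ok: end, err: end, data: Z}}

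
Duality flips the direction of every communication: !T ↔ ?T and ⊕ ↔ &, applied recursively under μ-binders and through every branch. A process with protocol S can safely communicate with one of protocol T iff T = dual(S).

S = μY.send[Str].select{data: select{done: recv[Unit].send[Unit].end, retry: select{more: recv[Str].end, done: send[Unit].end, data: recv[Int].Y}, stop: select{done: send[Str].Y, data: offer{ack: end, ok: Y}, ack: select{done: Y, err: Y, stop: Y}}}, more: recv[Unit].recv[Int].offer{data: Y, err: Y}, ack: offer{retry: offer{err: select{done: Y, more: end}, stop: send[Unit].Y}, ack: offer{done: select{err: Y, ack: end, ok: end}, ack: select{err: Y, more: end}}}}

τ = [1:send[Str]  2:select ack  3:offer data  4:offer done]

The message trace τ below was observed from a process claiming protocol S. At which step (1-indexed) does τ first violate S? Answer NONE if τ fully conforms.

3

@1 send[Str]  match  now at select{data: select{done: recv[Unit].send[Unit].end, retry: select{more: recv[Str].end, done: send[Unit].end, data: recv[Int].μY.…}, stop: select{done: send[Str].μY.…, data: offer{ack: end, ok: μY.…}, ack: select{done: μY.…, err: μY.…, stop: μY.…}}}, more: recv[Unit].recv[Int].offer{data: μY.…, err: μY.…}, ack: offer{retry: offer{err: select{done: μY.…, more: end}, stop: send[Unit].μY.…}, ack: offer{done: select{err: μY.…, ack: end, ok: end}, ack: select{err: μY.…, more: end}}}}
@2 select ack  match  now at offer{retry: offer{err: select{done: μY.…, more: end}, stop: send[Unit].μY.…}, ack: offer{done: select{err: μY.…, ack: end, ok: end}, ack: select{err: μY.…, more: end}}}
@3 got offer data, protocol expects offer retry or offer ack  ✗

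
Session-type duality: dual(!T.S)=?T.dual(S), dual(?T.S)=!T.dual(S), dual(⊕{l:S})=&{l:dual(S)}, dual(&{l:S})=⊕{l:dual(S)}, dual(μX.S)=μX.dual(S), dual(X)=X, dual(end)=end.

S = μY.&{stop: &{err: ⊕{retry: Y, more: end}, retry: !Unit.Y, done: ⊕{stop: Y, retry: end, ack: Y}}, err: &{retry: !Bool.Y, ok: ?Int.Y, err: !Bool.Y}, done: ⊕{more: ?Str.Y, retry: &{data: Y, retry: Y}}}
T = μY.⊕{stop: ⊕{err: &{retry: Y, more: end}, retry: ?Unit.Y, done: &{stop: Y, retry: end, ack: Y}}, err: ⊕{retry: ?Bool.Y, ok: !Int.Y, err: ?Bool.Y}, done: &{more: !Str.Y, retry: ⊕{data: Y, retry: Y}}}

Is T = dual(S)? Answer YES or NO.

μY | μY  match (binder kept)
  &{stop,err,done} | ⊕{stop,err,done}  match labels match
    case stop:
      &{err,retry,done} | ⊕{err,retry,done}  match labels match
        case err:
          ⊕{retry,more} | &{retry,more}  match labels match
            case retry:
              Y | Y  match
            case more:
              end | end  match
        case retry:
          !Unit | ?Unit  match
            Y | Y  match
        case done:
          ⊕{stop,retry,ack} | &{stop,retry,ack}  match labels match
            case stop:
              Y | Y  match
            case retry:
              end | end  match
            case ack:
              Y | Y  match
    case err:
      &{retry,ok,err} | ⊕{retry,ok,err}  match labels match
        case retry:
          !Bool | ?Bool  match
            Y | Y  match
        case ok:
          ?Int | !Int  match
            Y | Y  match
        case err:
          !Bool | ?Bool  match
            Y | Y  match
    case done:
      ⊕{more,retry} | &{more,retry}  match labels match
        case more:
          ?Str | !Str  match
            Y | Y  match
        case retry:
          &{data,retry} | ⊕{data,retry}  match labels match
            case data:
              Y | Y  match
            case retry:
              Y | Y  match

YES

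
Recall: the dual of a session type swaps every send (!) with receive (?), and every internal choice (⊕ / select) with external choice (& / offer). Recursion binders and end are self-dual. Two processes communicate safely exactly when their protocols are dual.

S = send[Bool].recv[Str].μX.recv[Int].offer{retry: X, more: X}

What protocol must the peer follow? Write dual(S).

send[Bool] = recv[Bool]
  recv[Str] = send[Str]
    μX = μX  (μ self-dual)
      recv[Int] = send[Int]
        offer{retry,more} = select{retry,more}  (external→internal)
          case retry:
            X self-dual
          case more:
            X self-dual

recv[Bool].send[Str].μX.send[Int].select{retry: X, more: X}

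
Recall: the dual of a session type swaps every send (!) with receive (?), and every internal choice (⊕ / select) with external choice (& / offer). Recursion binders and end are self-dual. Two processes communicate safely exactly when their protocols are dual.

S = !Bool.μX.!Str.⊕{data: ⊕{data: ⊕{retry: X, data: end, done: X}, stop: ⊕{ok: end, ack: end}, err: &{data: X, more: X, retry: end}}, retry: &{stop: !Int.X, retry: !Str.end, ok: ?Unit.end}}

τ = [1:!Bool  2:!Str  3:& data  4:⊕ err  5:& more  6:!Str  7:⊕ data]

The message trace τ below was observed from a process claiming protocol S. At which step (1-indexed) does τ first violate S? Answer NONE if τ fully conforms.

[1] !Bool  ok  now at μX.…
[2] !Str  ok  now at ⊕{data: ⊕{data: ⊕{retry: μX.…, data: end, done: μX.…}, stop: ⊕{ok: end, ack: end}, err: &{data: μX.…, more: μX.…, retry: end}}, retry: &{stop: !Int.μX.…, retry: !Str.end, ok: ?Unit.end}}
[3] got & data, protocol expects ⊕ data or ⊕ retry  ✗

3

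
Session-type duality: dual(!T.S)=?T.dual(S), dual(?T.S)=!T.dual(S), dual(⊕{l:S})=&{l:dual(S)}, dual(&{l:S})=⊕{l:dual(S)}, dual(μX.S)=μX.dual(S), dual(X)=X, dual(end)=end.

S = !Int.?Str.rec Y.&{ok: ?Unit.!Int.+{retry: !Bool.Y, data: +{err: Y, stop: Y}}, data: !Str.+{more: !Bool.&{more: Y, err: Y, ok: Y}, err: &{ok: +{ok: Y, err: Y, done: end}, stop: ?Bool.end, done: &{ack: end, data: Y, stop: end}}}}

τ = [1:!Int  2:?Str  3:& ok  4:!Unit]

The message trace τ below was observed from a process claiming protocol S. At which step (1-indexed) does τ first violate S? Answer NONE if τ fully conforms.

[1] !Int  ✓  now at ?Str.rec Y.…
[2] ?Str  ✓  now at rec Y.…
[3] & ok  ✓  now at ?Unit.!Int.+{retry: !Bool.rec Y.…, data: +{err: rec Y.…, stop: rec Y.…}}
[4] got !Unit, protocol expects ?Unit  ✗

4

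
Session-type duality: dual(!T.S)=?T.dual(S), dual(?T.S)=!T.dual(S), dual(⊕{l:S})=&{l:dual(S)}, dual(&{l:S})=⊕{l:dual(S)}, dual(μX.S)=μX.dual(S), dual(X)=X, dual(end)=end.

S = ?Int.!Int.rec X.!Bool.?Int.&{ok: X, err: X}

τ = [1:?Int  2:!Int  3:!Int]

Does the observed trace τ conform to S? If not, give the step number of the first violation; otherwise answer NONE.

[1] ?Int  ✓  state: !Int.rec X.…
[2] !Int  ✓  state: rec X.…
[3] got !Int, protocol expects !Bool  ✗

3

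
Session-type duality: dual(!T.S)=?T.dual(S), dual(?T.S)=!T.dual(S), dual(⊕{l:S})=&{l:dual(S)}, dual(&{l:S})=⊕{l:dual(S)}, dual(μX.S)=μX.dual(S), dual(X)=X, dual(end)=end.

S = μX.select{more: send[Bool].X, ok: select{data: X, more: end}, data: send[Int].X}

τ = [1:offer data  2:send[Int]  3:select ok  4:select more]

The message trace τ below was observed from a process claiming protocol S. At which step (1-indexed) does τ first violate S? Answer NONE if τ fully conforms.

1

@1 got offer data, protocol expects select more or select ok or select data  ✗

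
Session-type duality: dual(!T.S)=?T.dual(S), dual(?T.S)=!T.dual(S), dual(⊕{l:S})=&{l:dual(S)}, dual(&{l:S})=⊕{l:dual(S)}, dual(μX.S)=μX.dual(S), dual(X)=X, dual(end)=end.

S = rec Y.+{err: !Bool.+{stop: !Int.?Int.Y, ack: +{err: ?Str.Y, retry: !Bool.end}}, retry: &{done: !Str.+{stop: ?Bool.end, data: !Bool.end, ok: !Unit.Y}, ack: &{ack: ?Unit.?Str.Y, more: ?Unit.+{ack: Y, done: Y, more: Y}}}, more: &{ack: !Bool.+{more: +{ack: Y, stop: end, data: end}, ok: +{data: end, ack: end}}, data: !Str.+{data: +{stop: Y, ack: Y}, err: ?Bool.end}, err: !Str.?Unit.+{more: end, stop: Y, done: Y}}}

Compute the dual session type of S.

rec Y → rec Y  (rec unchanged)
  +{err,retry,more} → &{err,retry,more}  (⊕→&)
    case err:
      !Bool → ?Bool
        +{stop,ack} → &{stop,ack}  (⊕→&)
          case stop:
            !Int → ?Int
              ?Int → !Int
                Y self-dual
          case ack:
            +{err,retry} → &{err,retry}  (⊕→&)
              case err:
                ?Str → !Str
                  Y self-dual
              case retry:
                !Bool → ?Bool
                  end self-dual
    case retry:
      &{done,ack} → +{done,ack}  (&→⊕)
        case done:
          !Str → ?Str
            +{stop,data,ok} → &{stop,data,ok}  (⊕→&)
              case stop:
                ?Bool → !Bool
                  end self-dual
              case data:
                !Bool → ?Bool
                  end self-dual
              case ok:
                !Unit → ?Unit
                  Y self-dual
        case ack:
          &{ack,more} → +{ack,more}  (&→⊕)
            case ack:
              ?Unit → !Unit
                ?Str → !Str
                  Y self-dual
            case more:
              ?Unit → !Unit
                +{ack,done,more} → &{ack,done,more}  (⊕→&)
                  case ack:
                    Y self-dual
                  case done:
                    Y self-dual
                  case more:
                    Y self-dual
    case more:
      &{ack,data,err} → +{ack,data,err}  (&→⊕)
        case ack:
          !Bool → ?Bool
            +{more,ok} → &{more,ok}  (⊕→&)
              case more:
                +{ack,stop,data} → &{ack,stop,data}  (⊕→&)
                  case ack:
                    Y self-dual
                  case stop:
                    end self-dual
                  case data:
                    end self-dual
              case ok:
                +{data,ack} → &{data,ack}  (⊕→&)
                  case data:
                    end self-dual
                  case ack:
                    end self-dual
        case data:
          !Str → ?Str
            +{data,err} → &{data,err}  (⊕→&)
              case data:
                +{stop,ack} → &{stop,ack}  (⊕→&)
                  case stop:
                    Y self-dual
                  case ack:
                    Y self-dual
              case err:
                ?Bool → !Bool
                  end self-dual
        case err:
          !Str → ?Str
            ?Unit → !Unit
              +{more,stop,done} → &{more,stop,done}  (⊕→&)
                case more:
                  end self-dual
                case stop:
                  Y self-dual
                case done:
                  Y self-dual

rec Y.&{err: ?Bool.&{stop: ?Int.!Int.Y, ack: &{err: !Str.Y, retry: ?Bool.end}}, retry: +{done: ?Str.&{stop: !Bool.end, data: ?Bool.end, ok: ?Unit.Y}, ack: +{ack: !Unit.!Str.Y, more: !Unit.&{ack: Y, done: Y, more: Y}}}, more: +{ack: ?Bool.&{more: &{ack: Y, stop: end, data: end}, ok: &{data: end, ack: end}}, data: ?Str.&{data: &{stop: Y, ack: Y}, err: !Bool.end}, err: ?Str.!Unit.&{more: end, stop: Y, done: Y}}}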